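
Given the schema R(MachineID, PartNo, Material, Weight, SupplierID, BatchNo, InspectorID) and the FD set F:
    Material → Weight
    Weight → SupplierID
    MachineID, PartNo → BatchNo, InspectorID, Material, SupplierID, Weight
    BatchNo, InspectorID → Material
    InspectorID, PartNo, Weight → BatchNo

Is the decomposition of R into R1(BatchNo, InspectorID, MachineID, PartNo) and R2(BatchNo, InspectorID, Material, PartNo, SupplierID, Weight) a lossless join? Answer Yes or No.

R1 ∩ R2 = {BatchNo, InspectorID, PartNo}; its closure under F is {BatchNo, InspectorID, Material, PartNo, SupplierID, Weight}.
Since R2 ⊆ {BatchNo, InspectorID, Material, PartNo, SupplierID, Weight}, the intersection is a superkey of R2; the decomposition is lossless.

Yes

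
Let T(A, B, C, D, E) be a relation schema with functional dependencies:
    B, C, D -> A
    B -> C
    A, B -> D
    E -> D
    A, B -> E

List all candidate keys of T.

{B} never appears on the right of any FD, so every key must include it.
{A, B} is a candidate key since {A, B}⁺ = {A, B, C, D, E} covers every attribute.
{B, D} is a candidate key since {B, D}⁺ = {A, B, C, D, E} covers every attribute.
{B, E} is a candidate key since {B, E}⁺ = {A, B, C, D, E} covers every attribute.
These are minimal and exhaustive — every other superkey contains one of them.

{A, B}, {B, D}, {B, E}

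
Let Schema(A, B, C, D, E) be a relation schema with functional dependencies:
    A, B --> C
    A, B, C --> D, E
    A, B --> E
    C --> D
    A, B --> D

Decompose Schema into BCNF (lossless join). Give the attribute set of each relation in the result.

{A, B, C, E}; {C, D}

Candidate key of the original relation: {A, B}.
In {A, B, C, D, E}, {C} is not a superkey ({C}⁺ restricted to this set is {C, D}), so split on C --> D into {C, D} and {A, B, C, E}.
{C, D} has no BCNF violation.
{A, B, C, E} has no BCNF violation.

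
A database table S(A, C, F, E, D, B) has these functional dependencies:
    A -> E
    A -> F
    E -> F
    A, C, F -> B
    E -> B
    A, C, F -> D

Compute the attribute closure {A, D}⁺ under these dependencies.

Start with {A, D}.
A -> E applies; add {E} → now {A, D, E}.
A -> F applies; add {F} → now {A, D, E, F}.
E -> B applies; add {B} → now {A, B, D, E, F}.
No further FD applies.

{A, B, D, E, F}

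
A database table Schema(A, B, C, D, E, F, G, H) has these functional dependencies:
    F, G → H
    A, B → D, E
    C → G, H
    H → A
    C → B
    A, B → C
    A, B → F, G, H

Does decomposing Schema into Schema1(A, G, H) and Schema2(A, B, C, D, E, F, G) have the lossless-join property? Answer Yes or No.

No

The shared attributes are {A, G} and {A, G}⁺ = {A, G}.
Neither Schema1 nor Schema2 is contained in that closure, so the decomposition is lossy.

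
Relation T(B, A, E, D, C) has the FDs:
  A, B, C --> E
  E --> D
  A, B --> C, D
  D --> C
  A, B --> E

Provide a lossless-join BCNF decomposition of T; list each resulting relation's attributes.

Candidate key of the original relation: {A, B}.
Within {A, B, C, D, E}: {E}⁺ ∩ {A, B, C, D, E} = {C, D, E}, not the whole set, so E --> C, D violates BCNF; decompose into {C, D, E} and {A, B, E}.
Within {C, D, E}: {D}⁺ ∩ {C, D, E} = {C, D}, not the whole set, so D --> C violates BCNF; decompose into {C, D} and {D, E}.
{C, D}: every determinant is a superkey — BCNF.
{D, E}: every determinant is a superkey — BCNF.
{A, B, E}: every determinant is a superkey — BCNF.

{A, B, E}; {C, D}; {D, E}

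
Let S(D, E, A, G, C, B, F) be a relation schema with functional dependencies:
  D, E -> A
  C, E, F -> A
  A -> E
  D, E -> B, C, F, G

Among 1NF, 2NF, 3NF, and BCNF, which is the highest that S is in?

3NF

Candidate keys: {A, D}, {D, E}. Prime attributes: {A, D, E}.
C, E, F -> A breaks BCNF: {C, E, F}⁺ = {A, C, E, F}, so {C, E, F} is not a superkey.
But every attribute on its right side ({A}) is prime, and the same holds for every other non-superkey FD, so 3NF still holds.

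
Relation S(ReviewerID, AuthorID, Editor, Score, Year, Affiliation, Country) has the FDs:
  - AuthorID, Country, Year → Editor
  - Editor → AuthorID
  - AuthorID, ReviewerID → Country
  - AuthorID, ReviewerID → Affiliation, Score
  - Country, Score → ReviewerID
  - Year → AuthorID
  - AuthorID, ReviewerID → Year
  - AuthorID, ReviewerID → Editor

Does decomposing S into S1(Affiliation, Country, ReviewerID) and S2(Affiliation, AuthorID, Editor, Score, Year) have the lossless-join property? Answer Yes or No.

S1 ∩ S2 = {Affiliation}; its closure under F is {Affiliation}.
Neither S1 nor S2 is contained in that closure, so the decomposition is lossy.

No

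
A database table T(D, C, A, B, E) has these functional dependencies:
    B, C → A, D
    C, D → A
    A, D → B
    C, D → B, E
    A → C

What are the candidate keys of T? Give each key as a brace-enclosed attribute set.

Closure of {A, B} is {A, B, C, D, E}, the whole schema; {A, B} is a candidate key.
Closure of {A, D} is {A, B, C, D, E}, the whole schema; {A, D} is a candidate key.
Closure of {B, C} is {A, B, C, D, E}, the whole schema; {B, C} is a candidate key.
Closure of {C, D} is {A, B, C, D, E}, the whole schema; {C, D} is a candidate key.
These are minimal and exhaustive — every other superkey contains one of them.

{A, B}, {A, D}, {B, C}, {C, D}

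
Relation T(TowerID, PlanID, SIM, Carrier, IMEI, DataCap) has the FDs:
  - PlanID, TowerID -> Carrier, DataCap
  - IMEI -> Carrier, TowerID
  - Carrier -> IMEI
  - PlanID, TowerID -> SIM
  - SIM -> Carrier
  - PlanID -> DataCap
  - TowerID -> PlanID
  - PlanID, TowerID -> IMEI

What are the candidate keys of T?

{Carrier} is a candidate key since {Carrier}⁺ = {Carrier, DataCap, IMEI, PlanID, SIM, TowerID} covers every attribute.
{IMEI} is a candidate key since {IMEI}⁺ = {Carrier, DataCap, IMEI, PlanID, SIM, TowerID} covers every attribute.
{SIM} is a candidate key since {SIM}⁺ = {Carrier, DataCap, IMEI, PlanID, SIM, TowerID} covers every attribute.
{TowerID} is a candidate key since {TowerID}⁺ = {Carrier, DataCap, IMEI, PlanID, SIM, TowerID} covers every attribute.
These are minimal and exhaustive — every other superkey contains one of them.

{Carrier}, {IMEI}, {SIM}, {TowerID}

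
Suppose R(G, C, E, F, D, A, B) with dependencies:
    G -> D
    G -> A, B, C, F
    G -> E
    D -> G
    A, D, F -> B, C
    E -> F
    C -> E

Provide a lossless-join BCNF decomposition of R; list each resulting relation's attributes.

Candidate keys of the original relation: {D}, {G}.
Within {A, B, C, D, E, F, G}: {E}⁺ ∩ {A, B, C, D, E, F, G} = {E, F}, not the whole set, so E -> F violates BCNF; decompose into {E, F} and {A, B, C, D, E, G}.
{E, F} is in BCNF.
Within {A, B, C, D, E, G}: {C}⁺ ∩ {A, B, C, D, E, G} = {C, E}, not the whole set, so C -> E violates BCNF; decompose into {C, E} and {A, B, C, D, G}.
{C, E} is in BCNF.
{A, B, C, D, G} is in BCNF.

{A, B, C, D, G}; {C, E}; {E, F}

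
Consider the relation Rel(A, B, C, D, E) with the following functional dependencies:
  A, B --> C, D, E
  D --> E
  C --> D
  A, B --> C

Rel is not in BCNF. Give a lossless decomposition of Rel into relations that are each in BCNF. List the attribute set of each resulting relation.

Candidate key of the original relation: {A, B}.
In {A, B, C, D, E}, {D} is not a superkey ({D}⁺ restricted to this set is {D, E}), so split on D --> E into {D, E} and {A, B, C, D}.
{D, E} is in BCNF.
In {A, B, C, D}, {C} is not a superkey ({C}⁺ restricted to this set is {C, D}), so split on C --> D into {C, D} and {A, B, C}.
{C, D} is in BCNF.
{A, B, C} is in BCNF.

{A, B, C}; {C, D}; {D, E}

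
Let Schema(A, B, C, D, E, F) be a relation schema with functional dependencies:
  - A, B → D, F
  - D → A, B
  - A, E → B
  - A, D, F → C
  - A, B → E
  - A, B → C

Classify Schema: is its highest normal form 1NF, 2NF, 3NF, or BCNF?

BCNF

Candidate keys: {A, B}, {A, E}, {D}. Prime attributes: {A, B, D, E}.
The left-hand side of every FD is a superkey, so BCNF is satisfied.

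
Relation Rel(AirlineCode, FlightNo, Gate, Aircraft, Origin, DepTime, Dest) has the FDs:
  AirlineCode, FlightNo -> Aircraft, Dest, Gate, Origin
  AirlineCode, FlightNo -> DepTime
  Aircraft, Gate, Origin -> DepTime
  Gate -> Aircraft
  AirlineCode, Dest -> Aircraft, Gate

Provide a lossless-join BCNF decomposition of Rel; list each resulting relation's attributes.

Candidate key of the original relation: {AirlineCode, FlightNo}.
In {Aircraft, AirlineCode, DepTime, Dest, FlightNo, Gate, Origin}, {Aircraft, Gate, Origin} is not a superkey ({Aircraft, Gate, Origin}⁺ restricted to this set is {Aircraft, DepTime, Gate, Origin}), so split on Aircraft, Gate, Origin -> DepTime into {Aircraft, DepTime, Gate, Origin} and {Aircraft, AirlineCode, Dest, FlightNo, Gate, Origin}.
In {Aircraft, DepTime, Gate, Origin}, {Gate} is not a superkey ({Gate}⁺ restricted to this set is {Aircraft, Gate}), so split on Gate -> Aircraft into {Aircraft, Gate} and {DepTime, Gate, Origin}.
{Aircraft, Gate}: every determinant is a superkey — BCNF.
{DepTime, Gate, Origin}: every determinant is a superkey — BCNF.
In {Aircraft, AirlineCode, Dest, FlightNo, Gate, Origin}, {Gate} is not a superkey ({Gate}⁺ restricted to this set is {Aircraft, Gate}), so split on Gate -> Aircraft into {Aircraft, Gate} and {AirlineCode, Dest, FlightNo, Gate, Origin}.
{Aircraft, Gate}: every determinant is a superkey — BCNF.
In {AirlineCode, Dest, FlightNo, Gate, Origin}, {AirlineCode, Dest} is not a superkey ({AirlineCode, Dest}⁺ restricted to this set is {AirlineCode, Dest, Gate}), so split on AirlineCode, Dest -> Gate into {AirlineCode, Dest, Gate} and {AirlineCode, Dest, FlightNo, Origin}.
{AirlineCode, Dest, Gate}: every determinant is a superkey — BCNF.
{AirlineCode, Dest, FlightNo, Origin}: every determinant is a superkey — BCNF.

{Aircraft, Gate}; {AirlineCode, Dest, FlightNo, Origin}; {AirlineCode, Dest, Gate}; {DepTime, Gate, Origin}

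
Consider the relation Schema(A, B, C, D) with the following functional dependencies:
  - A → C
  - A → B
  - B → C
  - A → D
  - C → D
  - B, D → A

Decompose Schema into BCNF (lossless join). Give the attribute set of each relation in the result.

{A, B, C}; {C, D}

Candidate keys of the original relation: {A}, {B}.
Within {A, B, C, D}: {C}⁺ ∩ {A, B, C, D} = {C, D}, not the whole set, so C → D violates BCNF; decompose into {C, D} and {A, B, C}.
{C, D} has no BCNF violation.
{A, B, C} has no BCNF violation.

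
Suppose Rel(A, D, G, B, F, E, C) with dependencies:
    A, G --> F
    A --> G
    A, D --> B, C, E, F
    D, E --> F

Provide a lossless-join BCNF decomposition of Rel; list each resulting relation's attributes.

Candidate key of the original relation: {A, D}.
{A, B, C, D, E, F, G}: {A, G} determines {A, F, G} here but is not a superkey — split on A, G --> F, giving {A, F, G} and {A, B, C, D, E, G}.
{A, F, G} has no BCNF violation.
{A, B, C, D, E, G}: {A} determines {A, G} here but is not a superkey — split on A --> G, giving {A, G} and {A, B, C, D, E}.
{A, G} has no BCNF violation.
{A, B, C, D, E} has no BCNF violation.

{A, B, C, D, E}; {A, F, G}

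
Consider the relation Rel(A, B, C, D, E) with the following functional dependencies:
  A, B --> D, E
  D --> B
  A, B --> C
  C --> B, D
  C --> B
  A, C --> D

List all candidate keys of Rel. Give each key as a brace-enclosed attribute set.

No FD produces {A}, so it must be in every candidate key.
{A, B}⁺ = {A, B, C, D, E}, which is every attribute, so {A, B} is a candidate key.
{A, C}⁺ = {A, B, C, D, E}, which is every attribute, so {A, C} is a candidate key.
{A, D}⁺ = {A, B, C, D, E}, which is every attribute, so {A, D} is a candidate key.
These are minimal and exhaustive — every other superkey contains one of them.

{A, B}, {A, C}, {A, D}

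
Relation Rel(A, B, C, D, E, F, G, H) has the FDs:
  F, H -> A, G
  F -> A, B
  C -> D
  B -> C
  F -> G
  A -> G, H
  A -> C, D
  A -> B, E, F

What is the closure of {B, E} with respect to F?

Start with {B, E}.
B -> C applies; add {C} → now {B, C, E}.
C -> D applies; add {D} → now {B, C, D, E}.
No further FD applies.

{B, C, D, E}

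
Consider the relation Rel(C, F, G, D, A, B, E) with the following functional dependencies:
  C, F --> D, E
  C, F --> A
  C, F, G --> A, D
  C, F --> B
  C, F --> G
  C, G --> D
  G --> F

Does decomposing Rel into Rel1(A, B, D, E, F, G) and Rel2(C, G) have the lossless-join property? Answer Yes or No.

Rel1 ∩ Rel2 = {G}; its closure under F is {F, G}.
The closure covers neither Rel1 nor Rel2 entirely; the join is not lossless.

No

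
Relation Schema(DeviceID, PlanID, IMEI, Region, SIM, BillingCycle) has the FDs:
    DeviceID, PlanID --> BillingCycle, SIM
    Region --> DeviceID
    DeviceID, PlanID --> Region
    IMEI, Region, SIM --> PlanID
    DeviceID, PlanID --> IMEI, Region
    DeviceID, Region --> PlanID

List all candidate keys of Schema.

{Region} is a candidate key since {Region}⁺ = {BillingCycle, DeviceID, IMEI, PlanID, Region, SIM} covers every attribute.
{DeviceID, PlanID} is a candidate key since {DeviceID, PlanID}⁺ = {BillingCycle, DeviceID, IMEI, PlanID, Region, SIM} covers every attribute.
Any other superkey properly contains one of these, so there are no further candidate keys.

{DeviceID, PlanID}, {Region}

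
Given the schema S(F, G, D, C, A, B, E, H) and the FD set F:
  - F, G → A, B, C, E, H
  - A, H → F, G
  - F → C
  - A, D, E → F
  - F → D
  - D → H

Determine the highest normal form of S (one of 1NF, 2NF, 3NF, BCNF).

Candidate keys: {A, D}, {A, F}, {A, H}, {F, G}. Prime attributes: {A, D, F, G, H}.
For F → C we have {F}⁺ = {C, D, F, H}; {F} is not a superkey, so BCNF fails.
F → C has non-prime {C} on the right and a non-superkey on the left, so 3NF fails.
The proper key subset {F} of {A, F} determines non-prime {C}, so the relation is not even in 2NF.

1NF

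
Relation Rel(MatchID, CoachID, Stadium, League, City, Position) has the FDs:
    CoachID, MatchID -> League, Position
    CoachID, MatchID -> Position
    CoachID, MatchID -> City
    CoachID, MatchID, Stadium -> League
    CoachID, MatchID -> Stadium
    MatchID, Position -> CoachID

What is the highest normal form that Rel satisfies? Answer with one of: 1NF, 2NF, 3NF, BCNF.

BCNF

Candidate keys: {CoachID, MatchID}, {MatchID, Position}. Prime attributes: {CoachID, MatchID, Position}.
The left-hand side of every FD is a superkey, so BCNF is satisfied.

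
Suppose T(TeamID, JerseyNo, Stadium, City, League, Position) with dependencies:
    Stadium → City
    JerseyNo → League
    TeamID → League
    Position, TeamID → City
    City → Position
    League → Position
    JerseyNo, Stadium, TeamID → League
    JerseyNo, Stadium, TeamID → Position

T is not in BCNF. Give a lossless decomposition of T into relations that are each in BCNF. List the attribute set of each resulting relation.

Candidate key of the original relation: {JerseyNo, Stadium, TeamID}.
{City, JerseyNo, League, Position, Stadium, TeamID}: {Stadium} determines {City, Position, Stadium} here but is not a superkey — split on Stadium → City, Position, giving {City, Position, Stadium} and {JerseyNo, League, Stadium, TeamID}.
{City, Position, Stadium}: {City} determines {City, Position} here but is not a superkey — split on City → Position, giving {City, Position} and {City, Stadium}.
{City, Position} has no BCNF violation.
{City, Stadium} has no BCNF violation.
{JerseyNo, League, Stadium, TeamID}: {JerseyNo} determines {JerseyNo, League} here but is not a superkey — split on JerseyNo → League, giving {JerseyNo, League} and {JerseyNo, Stadium, TeamID}.
{JerseyNo, League} has no BCNF violation.
{JerseyNo, Stadium, TeamID} has no BCNF violation.

{City, Position}; {City, Stadium}; {JerseyNo, League}; {JerseyNo, Stadium, TeamID}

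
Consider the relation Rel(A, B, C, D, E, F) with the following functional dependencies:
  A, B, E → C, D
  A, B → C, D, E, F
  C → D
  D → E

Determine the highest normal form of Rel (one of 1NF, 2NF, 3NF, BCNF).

Candidate key: {A, B}. Prime attributes: {A, B}.
C → D breaks BCNF: {C}⁺ = {C, D, E}, so {C} is not a superkey.
C → D determines the non-prime attribute {D} from a non-superkey — 3NF is violated.
Checking every proper subset of each key, none determines a non-prime attribute — 2NF is satisfied.

2NF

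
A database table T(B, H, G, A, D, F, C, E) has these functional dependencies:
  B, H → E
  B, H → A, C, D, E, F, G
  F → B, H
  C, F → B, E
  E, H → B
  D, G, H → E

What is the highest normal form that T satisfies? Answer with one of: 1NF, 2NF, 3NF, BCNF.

BCNF

Candidate keys: {B, H}, {D, G, H}, {E, H}, {F}. Prime attributes: {B, D, E, F, G, H}.
Each dependency's left side is a superkey — BCNF holds.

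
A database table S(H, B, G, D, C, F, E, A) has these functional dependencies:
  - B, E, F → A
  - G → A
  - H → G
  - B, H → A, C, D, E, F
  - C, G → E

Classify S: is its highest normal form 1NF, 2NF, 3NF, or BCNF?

1NF

Candidate key: {B, H}. Prime attributes: {B, H}.
B, E, F → A: {B, E, F}⁺ = {A, B, E, F}, which is not all of the attributes, so the left side is not a superkey — BCNF is violated.
B, E, F → A has non-prime {A} on the right and a non-superkey on the left, so 3NF fails.
{H} is a proper subset of the key {B, H}, and {H}⁺ contains the non-prime attributes {A, G} — a partial dependency, so 2NF is violated.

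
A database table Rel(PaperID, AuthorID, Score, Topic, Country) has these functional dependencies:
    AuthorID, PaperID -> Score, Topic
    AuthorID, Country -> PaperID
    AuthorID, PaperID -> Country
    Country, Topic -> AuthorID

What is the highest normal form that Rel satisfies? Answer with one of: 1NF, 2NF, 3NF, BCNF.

Candidate keys: {AuthorID, Country}, {AuthorID, PaperID}, {Country, Topic}. Prime attributes: {AuthorID, Country, PaperID, Topic}.
Every FD has a superkey on the left, so the relation is in BCNF.

BCNF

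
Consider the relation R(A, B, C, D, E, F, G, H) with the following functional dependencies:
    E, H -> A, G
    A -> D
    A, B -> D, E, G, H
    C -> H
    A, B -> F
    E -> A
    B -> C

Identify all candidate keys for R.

Attributes never on any right-hand side: {B} — every candidate key must contain it.
{A, B} is a candidate key since {A, B}⁺ = {A, B, C, D, E, F, G, H} covers every attribute.
{B, E} is a candidate key since {B, E}⁺ = {A, B, C, D, E, F, G, H} covers every attribute.
Any other superkey properly contains one of these, so there are no further candidate keys.

{A, B}, {B, E}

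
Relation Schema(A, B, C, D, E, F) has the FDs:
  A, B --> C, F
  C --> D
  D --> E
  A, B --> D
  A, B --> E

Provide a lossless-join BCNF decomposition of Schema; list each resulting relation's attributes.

Candidate key of the original relation: {A, B}.
In {A, B, C, D, E, F}, {C} is not a superkey ({C}⁺ restricted to this set is {C, D, E}), so split on C --> D, E into {C, D, E} and {A, B, C, F}.
In {C, D, E}, {D} is not a superkey ({D}⁺ restricted to this set is {D, E}), so split on D --> E into {D, E} and {C, D}.
{D, E} is in BCNF.
{C, D} is in BCNF.
{A, B, C, F} is in BCNF.

{A, B, C, F}; {C, D}; {D, E}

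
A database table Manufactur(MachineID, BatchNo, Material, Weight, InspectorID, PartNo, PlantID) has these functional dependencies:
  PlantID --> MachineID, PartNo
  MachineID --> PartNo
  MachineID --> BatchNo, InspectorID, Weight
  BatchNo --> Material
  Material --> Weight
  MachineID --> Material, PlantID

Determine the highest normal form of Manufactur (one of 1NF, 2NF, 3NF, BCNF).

2NF

Candidate keys: {MachineID}, {PlantID}. Prime attributes: {MachineID, PlantID}.
BatchNo --> Material breaks BCNF: {BatchNo}⁺ = {BatchNo, Material, Weight}, so {BatchNo} is not a superkey.
Because {Material} is non-prime and the left side of BatchNo --> Material is not a superkey, the relation is not in 3NF.
All keys have size 1, which rules out partial dependencies — 2NF is satisfied.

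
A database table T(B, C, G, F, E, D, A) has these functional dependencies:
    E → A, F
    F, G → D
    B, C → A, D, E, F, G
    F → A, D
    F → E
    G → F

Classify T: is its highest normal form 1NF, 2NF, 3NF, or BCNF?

Candidate key: {B, C}. Prime attributes: {B, C}.
E → A, F: {E}⁺ = {A, D, E, F}, which is not all of the attributes, so the left side is not a superkey — BCNF is violated.
Because {A, F} are non-prime and the left side of E → A, F is not a superkey, the relation is not in 3NF.
Checking every proper subset of each key, none determines a non-prime attribute — 2NF is satisfied.

2NF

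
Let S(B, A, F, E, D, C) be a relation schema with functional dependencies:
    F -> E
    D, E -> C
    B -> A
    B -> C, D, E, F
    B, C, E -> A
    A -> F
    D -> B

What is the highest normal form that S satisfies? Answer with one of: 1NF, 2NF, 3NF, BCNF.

Candidate keys: {B}, {D}. Prime attributes: {B, D}.
For F -> E we have {F}⁺ = {E, F}; {F} is not a superkey, so BCNF fails.
Because {E} is non-prime and the left side of F -> E is not a superkey, the relation is not in 3NF.
With only single-attribute keys there can be no partial dependency, so 2NF holds.

2NF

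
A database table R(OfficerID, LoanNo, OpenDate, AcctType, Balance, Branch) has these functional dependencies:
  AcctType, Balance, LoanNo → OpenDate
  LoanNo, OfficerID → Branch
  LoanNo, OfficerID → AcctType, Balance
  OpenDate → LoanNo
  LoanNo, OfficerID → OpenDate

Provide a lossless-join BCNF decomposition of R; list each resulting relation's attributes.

{AcctType, Balance, Branch, LoanNo, OfficerID}; {AcctType, Balance, OpenDate}; {LoanNo, OpenDate}

Candidate keys of the original relation: {LoanNo, OfficerID}, {OfficerID, OpenDate}.
{AcctType, Balance, Branch, LoanNo, OfficerID, OpenDate}: {AcctType, Balance, LoanNo} determines {AcctType, Balance, LoanNo, OpenDate} here but is not a superkey — split on AcctType, Balance, LoanNo → OpenDate, giving {AcctType, Balance, LoanNo, OpenDate} and {AcctType, Balance, Branch, LoanNo, OfficerID}.
{AcctType, Balance, LoanNo, OpenDate}: {OpenDate} determines {LoanNo, OpenDate} here but is not a superkey — split on OpenDate → LoanNo, giving {LoanNo, OpenDate} and {AcctType, Balance, OpenDate}.
{LoanNo, OpenDate} has no BCNF violation.
{AcctType, Balance, OpenDate} has no BCNF violation.
{AcctType, Balance, Branch, LoanNo, OfficerID} has no BCNF violation.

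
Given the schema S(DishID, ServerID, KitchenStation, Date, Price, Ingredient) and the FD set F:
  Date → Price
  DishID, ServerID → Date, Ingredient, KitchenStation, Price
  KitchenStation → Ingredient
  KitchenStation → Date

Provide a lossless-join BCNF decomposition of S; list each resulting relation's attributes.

Candidate key of the original relation: {DishID, ServerID}.
In {Date, DishID, Ingredient, KitchenStation, Price, ServerID}, {Date} is not a superkey ({Date}⁺ restricted to this set is {Date, Price}), so split on Date → Price into {Date, Price} and {Date, DishID, Ingredient, KitchenStation, ServerID}.
{Date, Price} has no BCNF violation.
In {Date, DishID, Ingredient, KitchenStation, ServerID}, {KitchenStation} is not a superkey ({KitchenStation}⁺ restricted to this set is {Date, Ingredient, KitchenStation}), so split on KitchenStation → Date, Ingredient into {Date, Ingredient, KitchenStation} and {DishID, KitchenStation, ServerID}.
{Date, Ingredient, KitchenStation} has no BCNF violation.
{DishID, KitchenStation, ServerID} has no BCNF violation.

{Date, Ingredient, KitchenStation}; {Date, Price}; {DishID, KitchenStation, ServerID}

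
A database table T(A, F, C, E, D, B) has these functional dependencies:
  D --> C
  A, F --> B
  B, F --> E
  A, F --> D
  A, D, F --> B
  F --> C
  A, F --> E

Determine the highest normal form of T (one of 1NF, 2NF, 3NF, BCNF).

Candidate key: {A, F}. Prime attributes: {A, F}.
D --> C: {D}⁺ = {C, D}, which is not all of the attributes, so the left side is not a superkey — BCNF is violated.
D --> C has non-prime {C} on the right and a non-superkey on the left, so 3NF fails.
The proper key subset {F} of {A, F} determines non-prime {C}, so the relation is not even in 2NF.

1NF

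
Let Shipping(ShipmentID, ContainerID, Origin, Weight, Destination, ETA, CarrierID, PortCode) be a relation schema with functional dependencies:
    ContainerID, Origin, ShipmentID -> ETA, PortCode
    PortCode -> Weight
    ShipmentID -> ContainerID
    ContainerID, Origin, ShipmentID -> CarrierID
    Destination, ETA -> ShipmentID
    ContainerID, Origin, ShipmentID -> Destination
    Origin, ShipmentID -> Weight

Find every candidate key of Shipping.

{Destination, ETA, Origin}, {Origin, ShipmentID}

No FD produces {Origin}, so it must be in every candidate key.
{Origin, ShipmentID} is a candidate key since {Origin, ShipmentID}⁺ = {CarrierID, ContainerID, Destination, ETA, Origin, PortCode, ShipmentID, Weight} covers every attribute.
{Destination, ETA, Origin} is a candidate key since {Destination, ETA, Origin}⁺ = {CarrierID, ContainerID, Destination, ETA, Origin, PortCode, ShipmentID, Weight} covers every attribute.
These are minimal and exhaustive — every other superkey contains one of them.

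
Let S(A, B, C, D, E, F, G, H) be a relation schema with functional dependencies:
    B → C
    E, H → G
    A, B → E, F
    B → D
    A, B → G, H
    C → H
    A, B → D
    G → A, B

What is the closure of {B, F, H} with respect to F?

Start with {B, F, H}.
B → C applies; add {C} → now {B, C, F, H}.
B → D applies; add {D} → now {B, C, D, F, H}.
No further FD applies.

{B, C, D, F, H}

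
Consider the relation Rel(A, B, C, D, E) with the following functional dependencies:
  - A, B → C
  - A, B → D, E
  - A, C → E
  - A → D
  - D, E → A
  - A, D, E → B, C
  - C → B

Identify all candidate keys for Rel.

{A, B}, {A, C}, {A, E}, {D, E}

{A, B}⁺ = {A, B, C, D, E} — all of the relation — so {A, B} is a candidate key.
{A, C}⁺ = {A, B, C, D, E} — all of the relation — so {A, C} is a candidate key.
{A, E}⁺ = {A, B, C, D, E} — all of the relation — so {A, E} is a candidate key.
{D, E}⁺ = {A, B, C, D, E} — all of the relation — so {D, E} is a candidate key.
No proper subset of any of these is a key, and no other minimal superkey exists.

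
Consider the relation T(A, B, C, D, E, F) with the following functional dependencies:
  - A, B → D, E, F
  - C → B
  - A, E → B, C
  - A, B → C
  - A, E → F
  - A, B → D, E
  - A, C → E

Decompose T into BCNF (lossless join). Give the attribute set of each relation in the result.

{A, C, D, E, F}; {B, C}

Candidate keys of the original relation: {A, B}, {A, C}, {A, E}.
Within {A, B, C, D, E, F}: {C}⁺ ∩ {A, B, C, D, E, F} = {B, C}, not the whole set, so C → B violates BCNF; decompose into {B, C} and {A, C, D, E, F}.
{B, C}: every determinant is a superkey — BCNF.
{A, C, D, E, F}: every determinant is a superkey — BCNF.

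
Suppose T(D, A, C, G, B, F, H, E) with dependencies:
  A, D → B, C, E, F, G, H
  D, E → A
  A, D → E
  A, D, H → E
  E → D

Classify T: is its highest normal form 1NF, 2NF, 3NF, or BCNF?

Candidate keys: {A, D}, {E}. Prime attributes: {A, D, E}.
Each dependency's left side is a superkey — BCNF holds.

BCNF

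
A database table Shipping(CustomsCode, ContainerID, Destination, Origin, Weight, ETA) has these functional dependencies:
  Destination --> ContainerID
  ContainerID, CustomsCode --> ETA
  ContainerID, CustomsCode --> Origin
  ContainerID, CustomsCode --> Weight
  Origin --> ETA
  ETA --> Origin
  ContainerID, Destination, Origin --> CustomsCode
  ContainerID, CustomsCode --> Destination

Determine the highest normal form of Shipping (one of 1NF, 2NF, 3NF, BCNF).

3NF

Candidate keys: {ContainerID, CustomsCode}, {CustomsCode, Destination}, {Destination, ETA}, {Destination, Origin}. Prime attributes: {ContainerID, CustomsCode, Destination, ETA, Origin}.
Destination --> ContainerID: {Destination}⁺ = {ContainerID, Destination}, which is not all of the attributes, so the left side is not a superkey — BCNF is violated.
Its right-hand attributes {ContainerID} are all prime, as are those of every other non-superkey FD — the relation is in 3NF.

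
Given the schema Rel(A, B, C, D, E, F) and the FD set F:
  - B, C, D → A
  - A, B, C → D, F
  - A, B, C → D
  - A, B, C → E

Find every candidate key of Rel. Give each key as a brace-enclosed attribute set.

{A, B, C}, {B, C, D}

{B, C} never appear on the right of any FD, so every key must include all of them.
{A, B, C}⁺ = {A, B, C, D, E, F}, which is every attribute, so {A, B, C} is a candidate key.
{B, C, D}⁺ = {A, B, C, D, E, F}, which is every attribute, so {B, C, D} is a candidate key.
No proper subset of any of these is a key, and no other minimal superkey exists.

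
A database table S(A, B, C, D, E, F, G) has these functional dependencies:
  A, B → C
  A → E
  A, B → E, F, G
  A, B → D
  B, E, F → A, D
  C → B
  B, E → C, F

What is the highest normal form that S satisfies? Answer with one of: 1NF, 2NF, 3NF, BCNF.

3NF

Candidate keys: {A, B}, {A, C}, {B, E}, {C, E}. Prime attributes: {A, B, C, E}.
For A → E we have {A}⁺ = {A, E}; {A} is not a superkey, so BCNF fails.
Its right-hand attributes {E} are all prime, as are those of every other non-superkey FD — the relation is in 3NF.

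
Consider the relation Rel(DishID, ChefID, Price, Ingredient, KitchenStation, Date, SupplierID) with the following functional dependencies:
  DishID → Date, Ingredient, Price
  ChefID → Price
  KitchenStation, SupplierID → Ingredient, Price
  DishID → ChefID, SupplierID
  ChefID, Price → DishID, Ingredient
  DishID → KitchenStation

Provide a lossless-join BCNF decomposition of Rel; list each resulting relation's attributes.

{ChefID, Date, DishID, KitchenStation, SupplierID}; {Ingredient, KitchenStation, Price, SupplierID}

Candidate keys of the original relation: {ChefID}, {DishID}.
In {ChefID, Date, DishID, Ingredient, KitchenStation, Price, SupplierID}, {KitchenStation, SupplierID} is not a superkey ({KitchenStation, SupplierID}⁺ restricted to this set is {Ingredient, KitchenStation, Price, SupplierID}), so split on KitchenStation, SupplierID → Ingredient, Price into {Ingredient, KitchenStation, Price, SupplierID} and {ChefID, Date, DishID, KitchenStation, SupplierID}.
{Ingredient, KitchenStation, Price, SupplierID}: every determinant is a superkey — BCNF.
{ChefID, Date, DishID, KitchenStation, SupplierID}: every determinant is a superkey — BCNF.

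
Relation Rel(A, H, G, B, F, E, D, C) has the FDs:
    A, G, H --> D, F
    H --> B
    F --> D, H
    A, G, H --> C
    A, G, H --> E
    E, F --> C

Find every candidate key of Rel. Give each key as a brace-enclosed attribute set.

{A, F, G}, {A, G, H}

No FD produces {A, G}, so they must be in every candidate key.
{A, F, G}⁺ = {A, B, C, D, E, F, G, H} — all of the relation — so {A, F, G} is a candidate key.
{A, G, H}⁺ = {A, B, C, D, E, F, G, H} — all of the relation — so {A, G, H} is a candidate key.
Any other superkey properly contains one of these, so there are no further candidate keys.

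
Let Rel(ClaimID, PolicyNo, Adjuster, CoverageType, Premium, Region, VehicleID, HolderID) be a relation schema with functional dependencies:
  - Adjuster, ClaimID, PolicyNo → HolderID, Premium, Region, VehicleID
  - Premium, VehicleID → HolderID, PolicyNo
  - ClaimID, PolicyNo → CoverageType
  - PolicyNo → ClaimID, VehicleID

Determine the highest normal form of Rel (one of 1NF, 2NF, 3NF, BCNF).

Candidate keys: {Adjuster, PolicyNo}, {Adjuster, Premium, VehicleID}. Prime attributes: {Adjuster, PolicyNo, Premium, VehicleID}.
Premium, VehicleID → HolderID, PolicyNo: {Premium, VehicleID}⁺ = {ClaimID, CoverageType, HolderID, PolicyNo, Premium, VehicleID}, which is not all of the attributes, so the left side is not a superkey — BCNF is violated.
Premium, VehicleID → HolderID, PolicyNo has non-prime {HolderID} on the right and a non-superkey on the left, so 3NF fails.
The proper key subset {PolicyNo} of {Adjuster, PolicyNo} determines non-prime {ClaimID, CoverageType}, so the relation is not even in 2NF.

1NF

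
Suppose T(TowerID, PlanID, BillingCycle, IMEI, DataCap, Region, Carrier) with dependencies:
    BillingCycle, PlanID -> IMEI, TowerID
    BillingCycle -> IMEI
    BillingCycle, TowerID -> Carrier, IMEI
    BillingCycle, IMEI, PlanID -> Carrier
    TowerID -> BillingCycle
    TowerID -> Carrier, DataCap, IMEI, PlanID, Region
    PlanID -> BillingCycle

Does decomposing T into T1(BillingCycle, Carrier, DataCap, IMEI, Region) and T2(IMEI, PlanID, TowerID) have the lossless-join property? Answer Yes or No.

No

Common attributes: {IMEI}; their closure is {IMEI}.
T1 ⊄ {IMEI} and T2 ⊄ {IMEI}, so the split is lossy.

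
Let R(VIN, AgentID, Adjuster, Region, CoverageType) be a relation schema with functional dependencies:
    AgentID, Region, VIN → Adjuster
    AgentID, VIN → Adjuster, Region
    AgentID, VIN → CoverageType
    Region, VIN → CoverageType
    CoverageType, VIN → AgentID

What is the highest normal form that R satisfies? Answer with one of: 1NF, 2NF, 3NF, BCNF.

Candidate keys: {AgentID, VIN}, {CoverageType, VIN}, {Region, VIN}. Prime attributes: {AgentID, CoverageType, Region, VIN}.
The left-hand side of every FD is a superkey, so BCNF is satisfied.

BCNF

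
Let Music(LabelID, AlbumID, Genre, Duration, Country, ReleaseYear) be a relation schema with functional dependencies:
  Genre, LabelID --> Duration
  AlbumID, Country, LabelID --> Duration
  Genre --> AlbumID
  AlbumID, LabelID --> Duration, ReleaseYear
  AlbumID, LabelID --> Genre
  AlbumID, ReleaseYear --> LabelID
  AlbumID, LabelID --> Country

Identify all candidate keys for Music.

{AlbumID, LabelID}, {AlbumID, ReleaseYear}, {Genre, LabelID}, {Genre, ReleaseYear}

{AlbumID, LabelID}⁺ = {AlbumID, Country, Duration, Genre, LabelID, ReleaseYear} — all of the relation — so {AlbumID, LabelID} is a candidate key.
{AlbumID, ReleaseYear}⁺ = {AlbumID, Country, Duration, Genre, LabelID, ReleaseYear} — all of the relation — so {AlbumID, ReleaseYear} is a candidate key.
{Genre, LabelID}⁺ = {AlbumID, Country, Duration, Genre, LabelID, ReleaseYear} — all of the relation — so {Genre, LabelID} is a candidate key.
{Genre, ReleaseYear}⁺ = {AlbumID, Country, Duration, Genre, LabelID, ReleaseYear} — all of the relation — so {Genre, ReleaseYear} is a candidate key.
No proper subset of any of these is a key, and no other minimal superkey exists.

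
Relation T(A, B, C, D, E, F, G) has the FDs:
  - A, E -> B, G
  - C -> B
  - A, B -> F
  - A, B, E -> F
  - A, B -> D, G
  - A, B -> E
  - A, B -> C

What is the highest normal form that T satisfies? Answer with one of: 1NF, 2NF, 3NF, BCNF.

Candidate keys: {A, B}, {A, C}, {A, E}. Prime attributes: {A, B, C, E}.
C -> B: {C}⁺ = {B, C}, which is not all of the attributes, so the left side is not a superkey — BCNF is violated.
Its right-hand attributes {B} are all prime, as are those of every other non-superkey FD — the relation is in 3NF.

3NF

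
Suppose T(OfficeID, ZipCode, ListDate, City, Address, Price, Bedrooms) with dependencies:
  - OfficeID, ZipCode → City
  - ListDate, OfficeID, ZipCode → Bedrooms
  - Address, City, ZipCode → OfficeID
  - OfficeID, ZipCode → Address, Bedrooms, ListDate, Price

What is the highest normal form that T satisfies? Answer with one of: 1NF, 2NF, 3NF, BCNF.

BCNF

Candidate keys: {Address, City, ZipCode}, {OfficeID, ZipCode}. Prime attributes: {Address, City, OfficeID, ZipCode}.
The left-hand side of every FD is a superkey, so BCNF is satisfied.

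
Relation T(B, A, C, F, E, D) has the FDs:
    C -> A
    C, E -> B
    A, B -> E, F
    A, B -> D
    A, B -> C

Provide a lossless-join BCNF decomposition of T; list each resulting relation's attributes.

{A, C}; {B, C, D, E, F}

Candidate keys of the original relation: {A, B}, {B, C}, {C, E}.
In {A, B, C, D, E, F}, {C} is not a superkey ({C}⁺ restricted to this set is {A, C}), so split on C -> A into {A, C} and {B, C, D, E, F}.
{A, C} has no BCNF violation.
{B, C, D, E, F} has no BCNF violation.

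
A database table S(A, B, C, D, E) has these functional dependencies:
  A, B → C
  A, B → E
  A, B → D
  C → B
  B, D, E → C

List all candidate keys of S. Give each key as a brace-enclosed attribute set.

{A, B}, {A, C}

Attributes never on any right-hand side: {A} — every candidate key must contain it.
{A, B}⁺ = {A, B, C, D, E}, which is every attribute, so {A, B} is a candidate key.
{A, C}⁺ = {A, B, C, D, E}, which is every attribute, so {A, C} is a candidate key.
No proper subset of any of these is a key, and no other minimal superkey exists.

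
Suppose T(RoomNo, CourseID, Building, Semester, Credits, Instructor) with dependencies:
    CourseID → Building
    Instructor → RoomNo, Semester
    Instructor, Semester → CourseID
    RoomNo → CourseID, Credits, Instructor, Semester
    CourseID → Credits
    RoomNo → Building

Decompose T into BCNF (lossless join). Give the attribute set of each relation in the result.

Candidate keys of the original relation: {Instructor}, {RoomNo}.
Within {Building, CourseID, Credits, Instructor, RoomNo, Semester}: {CourseID}⁺ ∩ {Building, CourseID, Credits, Instructor, RoomNo, Semester} = {Building, CourseID, Credits}, not the whole set, so CourseID → Building, Credits violates BCNF; decompose into {Building, CourseID, Credits} and {CourseID, Instructor, RoomNo, Semester}.
{Building, CourseID, Credits} is in BCNF.
{CourseID, Instructor, RoomNo, Semester} is in BCNF.

{Building, CourseID, Credits}; {CourseID, Instructor, RoomNo, Semester}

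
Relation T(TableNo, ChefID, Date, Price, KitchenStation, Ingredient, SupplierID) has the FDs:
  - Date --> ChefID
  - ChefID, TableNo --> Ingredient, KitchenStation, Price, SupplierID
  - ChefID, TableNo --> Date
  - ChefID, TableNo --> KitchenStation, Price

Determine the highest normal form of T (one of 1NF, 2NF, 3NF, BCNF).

3NF

Candidate keys: {ChefID, TableNo}, {Date, TableNo}. Prime attributes: {ChefID, Date, TableNo}.
Date --> ChefID breaks BCNF: {Date}⁺ = {ChefID, Date}, so {Date} is not a superkey.
Since {ChefID} ⊆ prime attributes and every other non-superkey FD also has a prime right side, the schema is in 3NF.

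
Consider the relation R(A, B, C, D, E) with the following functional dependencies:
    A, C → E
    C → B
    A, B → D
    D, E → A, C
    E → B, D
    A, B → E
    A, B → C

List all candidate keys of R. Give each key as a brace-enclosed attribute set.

{E}⁺ = {A, B, C, D, E}, which is every attribute, so {E} is a candidate key.
{A, B}⁺ = {A, B, C, D, E}, which is every attribute, so {A, B} is a candidate key.
{A, C}⁺ = {A, B, C, D, E}, which is every attribute, so {A, C} is a candidate key.
These are minimal and exhaustive — every other superkey contains one of them.

{A, B}, {A, C}, {E}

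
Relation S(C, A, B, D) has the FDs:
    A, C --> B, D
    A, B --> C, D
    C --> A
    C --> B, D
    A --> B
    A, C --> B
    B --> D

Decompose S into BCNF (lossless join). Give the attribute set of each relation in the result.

Candidate keys of the original relation: {A}, {C}.
In {A, B, C, D}, {B} is not a superkey ({B}⁺ restricted to this set is {B, D}), so split on B --> D into {B, D} and {A, B, C}.
{B, D}: every determinant is a superkey — BCNF.
{A, B, C}: every determinant is a superkey — BCNF.

{A, B, C}; {B, D}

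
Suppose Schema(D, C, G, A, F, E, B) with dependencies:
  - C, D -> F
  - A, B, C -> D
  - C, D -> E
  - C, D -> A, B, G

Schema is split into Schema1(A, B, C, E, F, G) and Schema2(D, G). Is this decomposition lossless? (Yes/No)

No

Schema1 ∩ Schema2 = {G}; its closure under F is {G}.
Schema1 ⊄ {G} and Schema2 ⊄ {G}, so the split is lossy.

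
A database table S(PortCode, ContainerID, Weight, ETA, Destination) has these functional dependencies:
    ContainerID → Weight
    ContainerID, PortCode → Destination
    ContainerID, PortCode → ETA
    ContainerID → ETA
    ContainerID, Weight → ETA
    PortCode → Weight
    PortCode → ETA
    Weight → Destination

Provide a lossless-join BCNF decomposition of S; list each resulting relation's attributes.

{ContainerID, ETA, Weight}; {ContainerID, PortCode}; {Destination, Weight}

Candidate key of the original relation: {ContainerID, PortCode}.
{ContainerID, Destination, ETA, PortCode, Weight}: {ContainerID} determines {ContainerID, Destination, ETA, Weight} here but is not a superkey — split on ContainerID → Destination, ETA, Weight, giving {ContainerID, Destination, ETA, Weight} and {ContainerID, PortCode}.
{ContainerID, Destination, ETA, Weight}: {Weight} determines {Destination, Weight} here but is not a superkey — split on Weight → Destination, giving {Destination, Weight} and {ContainerID, ETA, Weight}.
{Destination, Weight} has no BCNF violation.
{ContainerID, ETA, Weight} has no BCNF violation.
{ContainerID, PortCode} has no BCNF violation.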